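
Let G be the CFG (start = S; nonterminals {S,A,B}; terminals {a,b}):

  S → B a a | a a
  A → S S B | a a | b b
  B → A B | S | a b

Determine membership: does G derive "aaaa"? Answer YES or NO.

Convert to CNF:
  S -> B X4 | T0 T0
  A -> S X2 | T0 T0 | T1 T1
  B -> A B | B X3 | T0 T0 | T0 T1
  T0 -> a
  T1 -> b
  X2 -> S B
  X3 -> T0 T0
  X4 -> T0 T0

CYK fill:
  T[0,0] 'a' = {T0}  orig:{}
  T[1,1] 'a' = {T0}  orig:{}
  T[2,2] 'a' = {T0}  orig:{}
  T[3,3] 'a' = {T0}  orig:{}
  T[0,1] 'aa' = {A,B,S,X3,X4}  orig:{A,B,S}
  T[1,2] 'aa' = {A,B,S,X3,X4}  orig:{A,B,S}
  T[2,3] 'aa' = {A,B,S,X3,X4}  orig:{A,B,S}
  T[0,2] 'aaa' = ∅
  T[1,3] 'aaa' = ∅
  T[0,3] 'aaaa' = {B,S,X2}  orig:{B,S}

S ∈ T[0,3] ⇒ YES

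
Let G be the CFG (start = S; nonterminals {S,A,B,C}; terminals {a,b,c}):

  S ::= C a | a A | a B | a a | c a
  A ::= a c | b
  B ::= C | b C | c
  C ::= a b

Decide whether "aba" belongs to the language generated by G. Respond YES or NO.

Convert to CNF:
  S -> C T0 | T0 A | T0 B | T0 T0 | T1 T0
  A -> T0 T1 | b
  B -> T0 T2 | T2 C | c
  C -> T0 T2
  T0 -> a
  T1 -> c
  T2 -> b

CYK fill:
  [0..0]={T0}  "a"  orig:{}
  [1..1]={A,T2}  "b"  orig:{A}
  [2..2]={T0}  "a"  orig:{}
  [0..1]={B,C,S}  "ab"
  [1..2]=∅  "ba"
  [0..2]={S}  "aba"

S ∈ T[0,2] ⇒ YES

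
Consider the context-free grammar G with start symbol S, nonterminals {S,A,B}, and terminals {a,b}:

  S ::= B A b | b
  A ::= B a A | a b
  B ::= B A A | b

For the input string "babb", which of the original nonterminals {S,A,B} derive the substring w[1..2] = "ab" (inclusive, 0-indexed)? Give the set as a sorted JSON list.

CNF form of G:
  S -> B X4 | b
  A -> B X2 | T0 T1
  B -> B X3 | b
  T0 -> a
  T1 -> b
  X2 -> T0 A
  X3 -> A A
  X4 -> A T1

CYK fill — only the sub-triangle for w[1..2]:
  [1..1]={T0}  "a"  orig:{}
  [2..2]={B,S,T1}  "b"  orig:{B,S}
  [1..2]={A}  "ab"

Original NTs in T[1,2] deriving "ab": ["A"]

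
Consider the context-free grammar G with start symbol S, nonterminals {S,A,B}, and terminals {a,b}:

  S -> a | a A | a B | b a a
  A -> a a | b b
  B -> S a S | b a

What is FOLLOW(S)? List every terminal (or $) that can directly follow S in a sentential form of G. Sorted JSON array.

FIRST sets, iterate to fixpoint:
round 1:
  A via A→a a: +{a}
  A via A→b b: +{b}
  B via B→b a: +{b}
  S via S→a: +{a}
  S via S→b a a: +{b}
  FIRST(S)={a,b}  FIRST(A)={a,b}  FIRST(B)={b}
round 2:
  B via B→S a S: +{a}
  FIRST(S)={a,b}  FIRST(A)={a,b}  FIRST(B)={a,b}
round 3: (stable)
  FIRST(S)={a,b}  FIRST(A)={a,b}  FIRST(B)={a,b}

FOLLOW iteration:
initialize: $ ∈ FOLLOW(S)
[1]
  B→S a S: FOLLOW(S) ⊇ FIRST(a) = {a}; new: +{a}
  S→a A: FOLLOW(A) ⊇ FOLLOW(S) ⊇ {$,a}; new: +{$,a}
  S→a B: FOLLOW(B) ⊇ FOLLOW(S) ⊇ {$,a}; new: +{$,a}
  S: {$,a}  A: {$,a}  B: {$,a}
[2] done
  S: {$,a}  A: {$,a}  B: {$,a}

FOLLOW(S) = ["$", "a"]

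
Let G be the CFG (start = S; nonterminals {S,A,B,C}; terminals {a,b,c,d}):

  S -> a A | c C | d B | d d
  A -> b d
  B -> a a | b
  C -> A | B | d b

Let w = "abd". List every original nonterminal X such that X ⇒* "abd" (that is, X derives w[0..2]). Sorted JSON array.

CNF form of G:
  S -> T1 B | T1 T1 | T2 A | T3 C
  A -> T0 T1
  B -> T2 T2 | b
  C -> T0 T1 | T1 T0 | T2 T2 | b
  T0 -> b
  T1 -> d
  T2 -> a
  T3 -> c

Fill CYK table bottom-up, restricted to cells inside w[0..2]:
  T[0,0] 'a' = {T2}  orig:{}
  T[1,1] 'b' = {B,C,T0}  orig:{B,C}
  T[2,2] 'd' = {T1}  orig:{}
  T[0,1] 'ab' = ∅
  T[1,2] 'bd' = {A,C}
  T[0,2] 'abd' = {S}

Original NTs in T[0,2] deriving "abd": ["S"]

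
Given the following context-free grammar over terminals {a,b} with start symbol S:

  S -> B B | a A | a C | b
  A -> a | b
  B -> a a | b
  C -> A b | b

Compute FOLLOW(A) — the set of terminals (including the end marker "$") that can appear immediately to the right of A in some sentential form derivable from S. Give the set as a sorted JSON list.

FIRST sets, iterate to fixpoint:
pass 1:
  A via A→a: +{a}
  A via A→b: +{b}
  B via B→a a: +{a}
  B via B→b: +{b}
  C via C→A b: +{a,b}
  S via S→B B: +{a,b}
  S: {a,b}  A: {a,b}  B: {a,b}  C: {a,b}
pass 2: (no change)
  S: {a,b}  A: {a,b}  B: {a,b}  C: {a,b}

Compute FOLLOW by fixpoint:
initialize: $ ∈ FOLLOW(S)
[1]
  C→A b: FOLLOW(A) ⊇ FIRST(b) = {b}; new: +{b}
  S→B B: FOLLOW(B) ⊇ FIRST(B) = {a,b}; new: +{a,b}
  S→B B: FOLLOW(B) ⊇ FOLLOW(S) ⊇ {$}; new: +{$}
  S→a A: FOLLOW(A) ⊇ FOLLOW(S) ⊇ {$}; new: +{$}
  S→a C: FOLLOW(C) ⊇ FOLLOW(S) ⊇ {$}; new: +{$}
  S: {$}  A: {$,b}  B: {$,a,b}  C: {$}
[2] (stable)
  S: {$}  A: {$,b}  B: {$,a,b}  C: {$}

FOLLOW(A) = ["$", "b"]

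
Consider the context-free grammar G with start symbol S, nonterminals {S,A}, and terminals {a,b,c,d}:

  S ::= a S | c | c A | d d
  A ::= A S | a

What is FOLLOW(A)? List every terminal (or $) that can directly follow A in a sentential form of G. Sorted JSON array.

Compute FIRST by fixpoint:
round 1:
  A via A→a: +{a}
  S via S→a S: +{a}
  S via S→c: +{c}
  S via S→d d: +{d}
  FIRST(S)={a,c,d}  FIRST(A)={a}
round 2: — fixpoint
  FIRST(S)={a,c,d}  FIRST(A)={a}

FOLLOW iteration:
initialize: $ ∈ FOLLOW(S)
[1]
  A→A S: FOLLOW(A) ⊇ FIRST(S) = {a,c,d}; new: +{a,c,d}
  A→A S: FOLLOW(S) ⊇ FOLLOW(A) ⊇ {a,c,d}; new: +{a,c,d}
  S→c A: FOLLOW(A) ⊇ FOLLOW(S) ⊇ {$,a,c,d}; new: +{$}
  FOLLOW[S]={$,a,c,d}  FOLLOW[A]={$,a,c,d}
[2] (no change)
  FOLLOW[S]={$,a,c,d}  FOLLOW[A]={$,a,c,d}

FOLLOW(A) = ["$", "a", "c", "d"]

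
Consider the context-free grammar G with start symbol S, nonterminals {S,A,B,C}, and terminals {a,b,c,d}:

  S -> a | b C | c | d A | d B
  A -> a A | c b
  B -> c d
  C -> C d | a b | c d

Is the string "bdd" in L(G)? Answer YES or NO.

CNF form of G:
  S -> T2 C | T3 A | T3 B | a | c
  A -> T0 A | T1 T2
  B -> T1 T3
  C -> C T3 | T0 T2 | T1 T3
  T0 -> a
  T1 -> c
  T2 -> b
  T3 -> d

Fill CYK table bottom-up:
  T[0,0] 'b' = {T2}  orig:{}
  T[1,1] 'd' = {T3}  orig:{}
  T[2,2] 'd' = {T3}  orig:{}
  T[0,1] 'bd' = ∅
  T[1,2] 'dd' = ∅
  T[0,2] 'bdd' = ∅

S ∉ T[0,2] ⇒ NO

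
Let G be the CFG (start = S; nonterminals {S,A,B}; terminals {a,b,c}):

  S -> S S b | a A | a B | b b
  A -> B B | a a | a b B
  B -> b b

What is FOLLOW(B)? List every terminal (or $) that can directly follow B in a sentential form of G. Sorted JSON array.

Compute FIRST by fixpoint:
iter 1:
  A via A→a a: +{a}
  B via B→b b: +{b}
  S via S→a A: +{a}
  S via S→b b: +{b}
  FIRST[S]={a,b}  FIRST[A]={a}  FIRST[B]={b}
iter 2:
  A via A→B B: +{b}
  FIRST[S]={a,b}  FIRST[A]={a,b}  FIRST[B]={b}
iter 3: (no change)
  FIRST[S]={a,b}  FIRST[A]={a,b}  FIRST[B]={b}

FOLLOW iteration:
initialize: $ ∈ FOLLOW(S)
pass 1:
  A→B B: FOLLOW(B) ⊇ FIRST(B) = {b}; new: +{b}
  S→S S b: FOLLOW(S) ⊇ FIRST(S) = {a,b}; new: +{a,b}
  S→a A: FOLLOW(A) ⊇ FOLLOW(S) ⊇ {$,a,b}; new: +{$,a,b}
  S→a B: FOLLOW(B) ⊇ FOLLOW(S) ⊇ {$,a,b}; new: +{$,a}
  FOLLOW(S)={$,a,b}  FOLLOW(A)={$,a,b}  FOLLOW(B)={$,a,b}
pass 2: done
  FOLLOW(S)={$,a,b}  FOLLOW(A)={$,a,b}  FOLLOW(B)={$,a,b}

FOLLOW(B) = ["$", "a", "b"]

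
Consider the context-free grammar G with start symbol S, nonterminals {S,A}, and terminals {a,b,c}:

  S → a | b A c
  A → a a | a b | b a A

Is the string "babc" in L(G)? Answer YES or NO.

Convert to CNF:
  S -> T1 X4 | a
  A -> T0 T0 | T0 T1 | T1 X3
  T0 -> a
  T1 -> b
  T2 -> c
  X3 -> T0 A
  X4 -> A T2

CYK table (by increasing span):
  cell(0,0) b: {T1}  orig:{}
  cell(1,1) a: {S,T0}  orig:{S}
  cell(2,2) b: {T1}  orig:{}
  cell(3,3) c: {T2}  orig:{}
  cell(0,1) ba: ∅
  cell(1,2) ab: {A}
  cell(2,3) bc: ∅
  cell(0,2) bab: ∅
  cell(1,3) abc: {X4}  orig:{}
  cell(0,3) babc: {S}

S ∈ T[0,3] ⇒ YES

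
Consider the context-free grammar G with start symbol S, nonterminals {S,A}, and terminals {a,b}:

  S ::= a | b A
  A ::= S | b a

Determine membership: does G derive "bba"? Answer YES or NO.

CNF form of G:
  S -> T0 A | a
  A -> T0 A | T0 T1 | a
  T0 -> b
  T1 -> a

Fill CYK table bottom-up:
  [0..0]={T0}  "b"  orig:{}
  [1..1]={T0}  "b"  orig:{}
  [2..2]={A,S,T1}  "a"  orig:{A,S}
  [0..1]=∅  "bb"
  [1..2]={A,S}  "ba"
  [0..2]={A,S}  "bba"

S ∈ T[0,2] ⇒ YES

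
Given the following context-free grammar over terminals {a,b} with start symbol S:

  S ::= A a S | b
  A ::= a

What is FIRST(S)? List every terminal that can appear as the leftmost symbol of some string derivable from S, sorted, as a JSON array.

FIRST iteration:
iter 1:
  A via A→a: +{a}
  S via S→A a S: +{a}
  S via S→b: +{b}
  FIRST(S)={a,b}  FIRST(A)={a}
iter 2: (stable)
  FIRST(S)={a,b}  FIRST(A)={a}

FIRST(S) = ["a", "b"]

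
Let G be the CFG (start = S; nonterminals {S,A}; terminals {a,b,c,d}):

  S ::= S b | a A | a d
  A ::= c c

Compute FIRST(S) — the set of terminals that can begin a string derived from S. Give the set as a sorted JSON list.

Compute FIRST by fixpoint:
round 1:
  A via A→c c: +{c}
  S via S→a A: +{a}
  FIRST(S)={a}  FIRST(A)={c}
round 2: (no change)
  FIRST(S)={a}  FIRST(A)={c}

FIRST(S) = ["a"]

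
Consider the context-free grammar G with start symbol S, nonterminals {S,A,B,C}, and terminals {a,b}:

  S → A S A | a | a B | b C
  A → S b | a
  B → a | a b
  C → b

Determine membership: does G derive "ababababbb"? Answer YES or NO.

Convert to CNF:
  S -> A X2 | T0 C | T1 B | a
  A -> S T0 | a
  B -> T1 T0 | a
  C -> b
  T0 -> b
  T1 -> a
  X2 -> S A

CYK table (by increasing span):
  cell(0,0) a: {A,B,S,T1}  orig:{A,B,S}
  cell(1,1) b: {C,T0}  orig:{C}
  cell(2,2) a: {A,B,S,T1}  orig:{A,B,S}
  cell(3,3) b: {C,T0}  orig:{C}
  cell(4,4) a: {A,B,S,T1}  orig:{A,B,S}
  cell(5,5) b: {C,T0}  orig:{C}
  cell(6,6) a: {A,B,S,T1}  orig:{A,B,S}
  cell(7,7) b: {C,T0}  orig:{C}
  cell(8,8) b: {C,T0}  orig:{C}
  cell(9,9) b: {C,T0}  orig:{C}
  cell(0,1) ab: {A,B}
  cell(1,2) ba: ∅
  cell(2,3) ab: {A,B}
  cell(3,4) ba: ∅
  cell(4,5) ab: {A,B}
  cell(5,6) ba: ∅
  cell(6,7) ab: {A,B}
  cell(7,8) bb: {S}
  cell(8,9) bb: {S}
  cell(0,2) aba: ∅
  cell(1,3) bab: ∅
  cell(2,4) aba: ∅
  cell(3,5) bab: ∅
  cell(4,6) aba: ∅
  cell(5,7) bab: ∅
  cell(6,8) abb: ∅
  cell(7,9) bbb: {A}
  cell(0,3) abab: ∅
  cell(1,4) baba: ∅
  cell(2,5) abab: ∅
  cell(3,6) baba: ∅
  cell(4,7) abab: ∅
  cell(5,8) babb: ∅
  cell(6,9) abbb: {X2}  orig:{}
  cell(0,4) ababa: ∅
  cell(1,5) babab: ∅
  cell(2,6) ababa: ∅
  cell(3,7) babab: ∅
  cell(4,8) ababb: ∅
  cell(5,9) babbb: ∅
  cell(0,5) ababab: ∅
  cell(1,6) bababa: ∅
  cell(2,7) ababab: ∅
  cell(3,8) bababb: ∅
  cell(4,9) ababbb: {S}
  cell(0,6) abababa: ∅
  cell(1,7) bababab: ∅
  cell(2,8) abababb: ∅
  cell(3,9) bababbb: ∅
  cell(0,7) abababab: ∅
  cell(1,8) babababb: ∅
  cell(2,9) abababbb: ∅
  cell(0,8) ababababb: ∅
  cell(1,9) babababbb: ∅
  cell(0,9) ababababbb: ∅

S ∉ T[0,9] ⇒ NO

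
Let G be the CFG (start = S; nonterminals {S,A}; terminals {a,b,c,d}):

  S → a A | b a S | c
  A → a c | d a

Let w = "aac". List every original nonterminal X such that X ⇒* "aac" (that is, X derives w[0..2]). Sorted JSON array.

Convert to CNF:
  S -> T0 A | T3 X4 | c
  A -> T0 T1 | T2 T0
  T0 -> a
  T1 -> c
  T2 -> d
  T3 -> b
  X4 -> T0 S

CYK table (by increasing span), restricted to cells inside w[0..2]:
  T[0,0] 'a' = {T0}  orig:{}
  T[1,1] 'a' = {T0}  orig:{}
  T[2,2] 'c' = {S,T1}  orig:{S}
  T[0,1] 'aa' = ∅
  T[1,2] 'ac' = {A,X4}  orig:{A}
  T[0,2] 'aac' = {S}

Original NTs in T[0,2] deriving "aac": ["S"]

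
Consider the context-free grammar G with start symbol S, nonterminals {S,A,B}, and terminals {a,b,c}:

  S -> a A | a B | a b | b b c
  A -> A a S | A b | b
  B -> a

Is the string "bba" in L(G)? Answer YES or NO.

Convert to CNF:
  S -> T0 A | T0 B | T0 T1 | T1 X4
  A -> A T1 | A X3 | b
  B -> a
  T0 -> a
  T1 -> b
  T2 -> c
  X3 -> T0 S
  X4 -> T1 T2

CYK fill:
  [0..0]={A,T1}  "b"  orig:{A}
  [1..1]={A,T1}  "b"  orig:{A}
  [2..2]={B,T0}  "a"  orig:{B}
  [0..1]={A}  "bb"
  [1..2]=∅  "ba"
  [0..2]=∅  "bba"

S ∉ T[0,2] ⇒ NO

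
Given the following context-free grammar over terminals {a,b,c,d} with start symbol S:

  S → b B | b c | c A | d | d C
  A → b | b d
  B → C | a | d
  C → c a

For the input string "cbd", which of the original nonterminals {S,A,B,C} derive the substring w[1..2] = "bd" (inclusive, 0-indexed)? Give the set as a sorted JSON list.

CNF form of G:
  S -> T0 B | T0 T2 | T1 C | T2 A | d
  A -> T0 T1 | b
  B -> T2 T3 | a | d
  C -> T2 T3
  T0 -> b
  T1 -> d
  T2 -> c
  T3 -> a

Fill CYK table bottom-up, restricted to cells inside w[1..2]:
  [1..1]={A,T0}  "b"  orig:{A}
  [2..2]={B,S,T1}  "d"  orig:{B,S}
  [1..2]={A,S}  "bd"

Original NTs in T[1,2] deriving "bd": ["A", "S"]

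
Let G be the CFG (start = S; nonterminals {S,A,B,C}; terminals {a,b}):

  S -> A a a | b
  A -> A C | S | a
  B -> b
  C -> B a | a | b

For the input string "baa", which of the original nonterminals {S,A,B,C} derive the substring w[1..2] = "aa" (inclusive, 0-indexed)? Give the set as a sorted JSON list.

Convert to CNF:
  S -> A X2 | b
  A -> A C | A X1 | a | b
  B -> b
  C -> B T0 | a | b
  T0 -> a
  X1 -> T0 T0
  X2 -> T0 T0

Fill CYK table bottom-up (cells [i..j] with 1 ≤ i ≤ j ≤ 2 only):
  [1..1]={A,C,T0}  "a"  orig:{A,C}
  [2..2]={A,C,T0}  "a"  orig:{A,C}
  [1..2]={A,X1,X2}  "aa"  orig:{A}

Original NTs in T[1,2] deriving "aa": ["A"]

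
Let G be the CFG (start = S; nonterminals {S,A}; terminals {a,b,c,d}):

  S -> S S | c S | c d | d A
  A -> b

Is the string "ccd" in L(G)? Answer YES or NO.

CNF form of G:
  S -> S S | T0 S | T0 T1 | T1 A
  A -> b
  T0 -> c
  T1 -> d

CYK fill:
  T[0,0] 'c' = {T0}  orig:{}
  T[1,1] 'c' = {T0}  orig:{}
  T[2,2] 'd' = {T1}  orig:{}
  T[0,1] 'cc' = ∅
  T[1,2] 'cd' = {S}
  T[0,2] 'ccd' = {S}

S ∈ T[0,2] ⇒ YES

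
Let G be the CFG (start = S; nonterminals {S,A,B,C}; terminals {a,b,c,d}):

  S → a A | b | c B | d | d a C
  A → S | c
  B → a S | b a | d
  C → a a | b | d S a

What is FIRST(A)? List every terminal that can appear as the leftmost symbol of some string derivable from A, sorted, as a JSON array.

FIRST iteration:
iter 1:
  A via A→c: +{c}
  B via B→a S: +{a}
  B via B→b a: +{b}
  B via B→d: +{d}
  C via C→a a: +{a}
  C via C→b: +{b}
  C via C→d S a: +{d}
  S via S→a A: +{a}
  S via S→b: +{b}
  S via S→c B: +{c}
  S via S→d: +{d}
  FIRST[S]={a,b,c,d}  FIRST[A]={c}  FIRST[B]={a,b,d}  FIRST[C]={a,b,d}
iter 2:
  A via A→S: +{a,b,d}
  FIRST[S]={a,b,c,d}  FIRST[A]={a,b,c,d}  FIRST[B]={a,b,d}  FIRST[C]={a,b,d}
iter 3: (stable)
  FIRST[S]={a,b,c,d}  FIRST[A]={a,b,c,d}  FIRST[B]={a,b,d}  FIRST[C]={a,b,d}

FIRST(A) = ["a", "b", "c", "d"]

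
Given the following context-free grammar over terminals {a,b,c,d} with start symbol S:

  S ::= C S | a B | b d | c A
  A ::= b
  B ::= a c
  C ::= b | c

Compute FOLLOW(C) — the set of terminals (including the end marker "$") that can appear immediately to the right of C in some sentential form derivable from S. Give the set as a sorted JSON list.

Compute FIRST by fixpoint:
[1]
  A via A→b: +{b}
  B via B→a c: +{a}
  C via C→b: +{b}
  C via C→c: +{c}
  S via S→C S: +{b,c}
  S via S→a B: +{a}
  FIRST(S)={a,b,c}  FIRST(A)={b}  FIRST(B)={a}  FIRST(C)={b,c}
[2] (no change)
  FIRST(S)={a,b,c}  FIRST(A)={b}  FIRST(B)={a}  FIRST(C)={b,c}

Compute FOLLOW by fixpoint:
initialize: $ ∈ FOLLOW(S)
round 1:
  S→C S: FOLLOW(C) ⊇ FIRST(S) = {a,b,c}; new: +{a,b,c}
  S→a B: FOLLOW(B) ⊇ FOLLOW(S) ⊇ {$}; new: +{$}
  S→c A: FOLLOW(A) ⊇ FOLLOW(S) ⊇ {$}; new: +{$}
  FOLLOW(S)={$}  FOLLOW(A)={$}  FOLLOW(B)={$}  FOLLOW(C)={a,b,c}
round 2: (stable)
  FOLLOW(S)={$}  FOLLOW(A)={$}  FOLLOW(B)={$}  FOLLOW(C)={a,b,c}

FOLLOW(C) = ["a", "b", "c"]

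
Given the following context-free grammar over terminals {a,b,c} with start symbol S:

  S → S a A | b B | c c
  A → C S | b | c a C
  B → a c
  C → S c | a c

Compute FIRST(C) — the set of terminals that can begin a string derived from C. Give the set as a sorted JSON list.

FIRST sets, iterate to fixpoint:
pass 1:
  A via A→b: +{b}
  A via A→c a C: +{c}
  B via B→a c: +{a}
  C via C→a c: +{a}
  S via S→b B: +{b}
  S via S→c c: +{c}
  S: {b,c}  A: {b,c}  B: {a}  C: {a}
pass 2:
  A via A→C S: +{a}
  C via C→S c: +{b,c}
  S: {b,c}  A: {a,b,c}  B: {a}  C: {a,b,c}
pass 3: done
  S: {b,c}  A: {a,b,c}  B: {a}  C: {a,b,c}

FIRST(C) = ["a", "b", "c"]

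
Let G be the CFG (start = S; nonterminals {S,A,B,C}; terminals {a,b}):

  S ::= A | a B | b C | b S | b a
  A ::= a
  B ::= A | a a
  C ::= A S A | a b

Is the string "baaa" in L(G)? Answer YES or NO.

Convert to CNF:
  S -> T0 B | T1 C | T1 S | T1 T0 | a
  A -> a
  B -> T0 T0 | a
  C -> A X2 | T0 T1
  T0 -> a
  T1 -> b
  X2 -> S A

Fill CYK table bottom-up:
  T[0,0] 'b' = {T1}  orig:{}
  T[1,1] 'a' = {A,B,S,T0}  orig:{A,B,S}
  T[2,2] 'a' = {A,B,S,T0}  orig:{A,B,S}
  T[3,3] 'a' = {A,B,S,T0}  orig:{A,B,S}
  T[0,1] 'ba' = {S}
  T[1,2] 'aa' = {B,S,X2}  orig:{B,S}
  T[2,3] 'aa' = {B,S,X2}  orig:{B,S}
  T[0,2] 'baa' = {S,X2}  orig:{S}
  T[1,3] 'aaa' = {C,S,X2}  orig:{C,S}
  T[0,3] 'baaa' = {S,X2}  orig:{S}

S ∈ T[0,3] ⇒ YES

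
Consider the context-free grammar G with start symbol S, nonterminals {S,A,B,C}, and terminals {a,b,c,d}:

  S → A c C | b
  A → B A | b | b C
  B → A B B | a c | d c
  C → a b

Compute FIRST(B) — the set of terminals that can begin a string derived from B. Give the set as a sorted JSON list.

Compute FIRST by fixpoint:
[1]
  A via A→b: +{b}
  B via B→A B B: +{b}
  B via B→a c: +{a}
  B via B→d c: +{d}
  C via C→a b: +{a}
  S via S→A c C: +{b}
  FIRST[S]={b}  FIRST[A]={b}  FIRST[B]={a,b,d}  FIRST[C]={a}
[2]
  A via A→B A: +{a,d}
  S via S→A c C: +{a,d}
  FIRST[S]={a,b,d}  FIRST[A]={a,b,d}  FIRST[B]={a,b,d}  FIRST[C]={a}
[3] — fixpoint
  FIRST[S]={a,b,d}  FIRST[A]={a,b,d}  FIRST[B]={a,b,d}  FIRST[C]={a}

FIRST(B) = ["a", "b", "d"]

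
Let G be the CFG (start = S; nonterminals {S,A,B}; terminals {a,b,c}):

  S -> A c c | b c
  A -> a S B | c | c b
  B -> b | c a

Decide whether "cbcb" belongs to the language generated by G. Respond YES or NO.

CNF form of G:
  S -> A X4 | T2 T1
  A -> T0 X3 | T1 T2 | c
  B -> T1 T0 | b
  T0 -> a
  T1 -> c
  T2 -> b
  X3 -> S B
  X4 -> T1 T1

CYK table (by increasing span):
  [0..0]={A,T1}  "c"  orig:{A}
  [1..1]={B,T2}  "b"  orig:{B}
  [2..2]={A,T1}  "c"  orig:{A}
  [3..3]={B,T2}  "b"  orig:{B}
  [0..1]={A}  "cb"
  [1..2]={S}  "bc"
  [2..3]={A}  "cb"
  [0..2]=∅  "cbc"
  [1..3]={X3}  "bcb"  orig:{}
  [0..3]=∅  "cbcb"

S ∉ T[0,3] ⇒ NO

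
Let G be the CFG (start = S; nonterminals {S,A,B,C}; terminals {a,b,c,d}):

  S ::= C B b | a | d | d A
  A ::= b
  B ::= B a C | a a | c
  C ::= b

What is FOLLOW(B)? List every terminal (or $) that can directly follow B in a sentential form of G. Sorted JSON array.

Compute FIRST by fixpoint:
iter 1:
  A via A→b: +{b}
  B via B→a a: +{a}
  B via B→c: +{c}
  C via C→b: +{b}
  S via S→C B b: +{b}
  S via S→a: +{a}
  S via S→d: +{d}
  FIRST(S)={a,b,d}  FIRST(A)={b}  FIRST(B)={a,c}  FIRST(C)={b}
iter 2: (no change)
  FIRST(S)={a,b,d}  FIRST(A)={b}  FIRST(B)={a,c}  FIRST(C)={b}

Compute FOLLOW by fixpoint:
initialize: $ ∈ FOLLOW(S)
[1]
  B→B a C: FOLLOW(B) ⊇ FIRST(a) = {a}; new: +{a}
  B→B a C: FOLLOW(C) ⊇ FOLLOW(B) ⊇ {a}; new: +{a}
  S→C B b: FOLLOW(C) ⊇ FIRST(B) = {a,c}; new: +{c}
  S→C B b: FOLLOW(B) ⊇ FIRST(b) = {b}; new: +{b}
  S→d A: FOLLOW(A) ⊇ FOLLOW(S) ⊇ {$}; new: +{$}
  FOLLOW(S)={$}  FOLLOW(A)={$}  FOLLOW(B)={a,b}  FOLLOW(C)={a,c}
[2]
  B→B a C: FOLLOW(C) ⊇ FOLLOW(B) ⊇ {a,b}; new: +{b}
  FOLLOW(S)={$}  FOLLOW(A)={$}  FOLLOW(B)={a,b}  FOLLOW(C)={a,b,c}
[3] — fixpoint
  FOLLOW(S)={$}  FOLLOW(A)={$}  FOLLOW(B)={a,b}  FOLLOW(C)={a,b,c}

FOLLOW(B) = ["a", "b"]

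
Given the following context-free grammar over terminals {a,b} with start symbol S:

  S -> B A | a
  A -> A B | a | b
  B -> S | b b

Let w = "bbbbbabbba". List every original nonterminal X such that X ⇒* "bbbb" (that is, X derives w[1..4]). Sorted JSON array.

Convert to CNF:
  S -> B A | a
  A -> A B | a | b
  B -> B A | T0 T0 | a
  T0 -> b

Fill CYK table bottom-up, restricted to cells inside w[1..4]:
  cell(1,1) b: {A,T0}  orig:{A}
  cell(2,2) b: {A,T0}  orig:{A}
  cell(3,3) b: {A,T0}  orig:{A}
  cell(4,4) b: {A,T0}  orig:{A}
  cell(1,2) bb: {B}
  cell(2,3) bb: {B}
  cell(3,4) bb: {B}
  cell(1,3) bbb: {A,B,S}
  cell(2,4) bbb: {A,B,S}
  cell(1,4) bbbb: {A,B,S}

Original NTs in T[1,4] deriving "bbbb": ["A", "B", "S"]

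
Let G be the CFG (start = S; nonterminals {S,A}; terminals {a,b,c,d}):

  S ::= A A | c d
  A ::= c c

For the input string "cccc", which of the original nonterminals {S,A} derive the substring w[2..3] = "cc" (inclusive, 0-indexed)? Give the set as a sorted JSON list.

CNF form of G:
  S -> A A | T0 T1
  A -> T0 T0
  T0 -> c
  T1 -> d

CYK table (by increasing span) — only the sub-triangle for w[2..3]:
  cell(2,2) c: {T0}  orig:{}
  cell(3,3) c: {T0}  orig:{}
  cell(2,3) cc: {A}

Original NTs in T[2,3] deriving "cc": ["A"]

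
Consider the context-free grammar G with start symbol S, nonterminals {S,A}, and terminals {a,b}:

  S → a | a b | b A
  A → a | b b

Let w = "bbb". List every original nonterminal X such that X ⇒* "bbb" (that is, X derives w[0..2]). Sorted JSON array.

CNF form of G:
  S -> T0 A | T1 T0 | a
  A -> T0 T0 | a
  T0 -> b
  T1 -> a

CYK table (by increasing span), restricted to cells inside w[0..2]:
  T[0,0] 'b' = {T0}  orig:{}
  T[1,1] 'b' = {T0}  orig:{}
  T[2,2] 'b' = {T0}  orig:{}
  T[0,1] 'bb' = {A}
  T[1,2] 'bb' = {A}
  T[0,2] 'bbb' = {S}

Original NTs in T[0,2] deriving "bbb": ["S"]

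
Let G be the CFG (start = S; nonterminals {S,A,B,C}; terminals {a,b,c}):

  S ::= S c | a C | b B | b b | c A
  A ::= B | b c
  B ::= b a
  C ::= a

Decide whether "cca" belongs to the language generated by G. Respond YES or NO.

CNF form of G:
  S -> S T2 | T0 B | T0 T0 | T1 C | T2 A
  A -> T0 T1 | T0 T2
  B -> T0 T1
  C -> a
  T0 -> b
  T1 -> a
  T2 -> c

CYK table (by increasing span):
  T[0,0] 'c' = {T2}  orig:{}
  T[1,1] 'c' = {T2}  orig:{}
  T[2,2] 'a' = {C,T1}  orig:{C}
  T[0,1] 'cc' = ∅
  T[1,2] 'ca' = ∅
  T[0,2] 'cca' = ∅

S ∉ T[0,2] ⇒ NO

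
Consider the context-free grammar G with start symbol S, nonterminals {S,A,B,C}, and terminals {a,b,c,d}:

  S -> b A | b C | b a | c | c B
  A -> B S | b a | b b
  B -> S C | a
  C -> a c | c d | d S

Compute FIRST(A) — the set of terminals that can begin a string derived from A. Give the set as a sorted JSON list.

Compute FIRST by fixpoint:
round 1:
  A via A→b a: +{b}
  B via B→a: +{a}
  C via C→a c: +{a}
  C via C→c d: +{c}
  C via C→d S: +{d}
  S via S→b A: +{b}
  S via S→c: +{c}
  S: {b,c}  A: {b}  B: {a}  C: {a,c,d}
round 2:
  A via A→B S: +{a}
  B via B→S C: +{b,c}
  S: {b,c}  A: {a,b}  B: {a,b,c}  C: {a,c,d}
round 3:
  A via A→B S: +{c}
  S: {b,c}  A: {a,b,c}  B: {a,b,c}  C: {a,c,d}
round 4: — fixpoint
  S: {b,c}  A: {a,b,c}  B: {a,b,c}  C: {a,c,d}

FIRST(A) = ["a", "b", "c"]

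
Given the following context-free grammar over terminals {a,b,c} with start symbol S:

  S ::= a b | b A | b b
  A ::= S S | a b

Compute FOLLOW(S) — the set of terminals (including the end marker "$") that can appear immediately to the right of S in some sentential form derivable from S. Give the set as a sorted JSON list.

FIRST sets, iterate to fixpoint:
[1]
  A via A→a b: +{a}
  S via S→a b: +{a}
  S via S→b A: +{b}
  S: {a,b}  A: {a}
[2]
  A via A→S S: +{b}
  S: {a,b}  A: {a,b}
[3] — fixpoint
  S: {a,b}  A: {a,b}

FOLLOW iteration:
seed FOLLOW(S) with $
[1]
  A→S S: FOLLOW(S) ⊇ FIRST(S) = {a,b}; new: +{a,b}
  S→b A: FOLLOW(A) ⊇ FOLLOW(S) ⊇ {$,a,b}; new: +{$,a,b}
  FOLLOW[S]={$,a,b}  FOLLOW[A]={$,a,b}
[2] (stable)
  FOLLOW[S]={$,a,b}  FOLLOW[A]={$,a,b}

FOLLOW(S) = ["$", "a", "b"]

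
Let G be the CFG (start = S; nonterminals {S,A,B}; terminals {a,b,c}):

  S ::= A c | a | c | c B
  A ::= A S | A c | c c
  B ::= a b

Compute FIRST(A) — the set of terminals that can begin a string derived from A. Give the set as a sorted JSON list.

Compute FIRST by fixpoint:
iter 1:
  A via A→c c: +{c}
  B via B→a b: +{a}
  S via S→A c: +{c}
  S via S→a: +{a}
  FIRST(S)={a,c}  FIRST(A)={c}  FIRST(B)={a}
iter 2: done
  FIRST(S)={a,c}  FIRST(A)={c}  FIRST(B)={a}

FIRST(A) = ["c"]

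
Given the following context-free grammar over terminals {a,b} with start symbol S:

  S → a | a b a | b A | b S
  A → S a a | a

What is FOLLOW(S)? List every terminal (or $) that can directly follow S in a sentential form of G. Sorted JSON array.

FIRST iteration:
[1]
  A via A→a: +{a}
  S via S→a: +{a}
  S via S→b A: +{b}
  FIRST(S)={a,b}  FIRST(A)={a}
[2]
  A via A→S a a: +{b}
  FIRST(S)={a,b}  FIRST(A)={a,b}
[3] (no change)
  FIRST(S)={a,b}  FIRST(A)={a,b}

FOLLOW iteration:
FOLLOW(S) := {$}
pass 1:
  A→S a a: FOLLOW(S) ⊇ FIRST(a) = {a}; new: +{a}
  S→b A: FOLLOW(A) ⊇ FOLLOW(S) ⊇ {$,a}; new: +{$,a}
  FOLLOW(S)={$,a}  FOLLOW(A)={$,a}
pass 2: (stable)
  FOLLOW(S)={$,a}  FOLLOW(A)={$,a}

FOLLOW(S) = ["$", "a"]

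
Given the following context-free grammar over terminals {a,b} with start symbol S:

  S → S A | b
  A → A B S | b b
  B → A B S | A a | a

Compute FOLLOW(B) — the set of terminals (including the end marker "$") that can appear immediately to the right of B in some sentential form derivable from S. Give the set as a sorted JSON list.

FIRST sets, iterate to fixpoint:
round 1:
  A via A→b b: +{b}
  B via B→A B S: +{b}
  B via B→a: +{a}
  S via S→b: +{b}
  S: {b}  A: {b}  B: {a,b}
round 2: (no change)
  S: {b}  A: {b}  B: {a,b}

Compute FOLLOW by fixpoint:
FOLLOW(S) := {$}
pass 1:
  A→A B S: FOLLOW(A) ⊇ FIRST(B) = {a,b}; new: +{a,b}
  A→A B S: FOLLOW(B) ⊇ FIRST(S) = {b}; new: +{b}
  A→A B S: FOLLOW(S) ⊇ FOLLOW(A) ⊇ {a,b}; new: +{a,b}
  S→S A: FOLLOW(A) ⊇ FOLLOW(S) ⊇ {$,a,b}; new: +{$}
  FOLLOW(S)={$,a,b}  FOLLOW(A)={$,a,b}  FOLLOW(B)={b}
pass 2: (stable)
  FOLLOW(S)={$,a,b}  FOLLOW(A)={$,a,b}  FOLLOW(B)={b}

FOLLOW(B) = ["b"]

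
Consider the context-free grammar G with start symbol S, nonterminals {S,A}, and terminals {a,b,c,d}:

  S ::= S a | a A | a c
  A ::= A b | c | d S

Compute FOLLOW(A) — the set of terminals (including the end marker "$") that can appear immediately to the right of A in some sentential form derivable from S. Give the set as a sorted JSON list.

Compute FIRST by fixpoint:
iter 1:
  A via A→c: +{c}
  A via A→d S: +{d}
  S via S→a A: +{a}
  S: {a}  A: {c,d}
iter 2: (no change)
  S: {a}  A: {c,d}

Compute FOLLOW by fixpoint:
FOLLOW(S) := {$}
pass 1:
  A→A b: FOLLOW(A) ⊇ FIRST(b) = {b}; new: +{b}
  A→d S: FOLLOW(S) ⊇ FOLLOW(A) ⊇ {b}; new: +{b}
  S→S a: FOLLOW(S) ⊇ FIRST(a) = {a}; new: +{a}
  S→a A: FOLLOW(A) ⊇ FOLLOW(S) ⊇ {$,a,b}; new: +{$,a}
  S: {$,a,b}  A: {$,a,b}
pass 2: — fixpoint
  S: {$,a,b}  A: {$,a,b}

FOLLOW(A) = ["$", "a", "b"]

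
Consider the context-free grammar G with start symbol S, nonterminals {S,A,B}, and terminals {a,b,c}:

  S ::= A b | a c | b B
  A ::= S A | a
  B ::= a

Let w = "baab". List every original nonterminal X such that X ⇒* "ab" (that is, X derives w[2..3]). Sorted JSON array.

CNF form of G:
  S -> A T0 | T0 B | T1 T2
  A -> S A | a
  B -> a
  T0 -> b
  T1 -> a
  T2 -> c

CYK fill — only the sub-triangle for w[2..3]:
  cell(2,2) a: {A,B,T1}  orig:{A,B}
  cell(3,3) b: {T0}  orig:{}
  cell(2,3) ab: {S}

Original NTs in T[2,3] deriving "ab": ["S"]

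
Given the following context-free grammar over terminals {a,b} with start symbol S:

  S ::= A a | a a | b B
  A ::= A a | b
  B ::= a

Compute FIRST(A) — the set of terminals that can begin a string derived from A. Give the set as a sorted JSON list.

Compute FIRST by fixpoint:
iter 1:
  A via A→b: +{b}
  B via B→a: +{a}
  S via S→A a: +{b}
  S via S→a a: +{a}
  FIRST[S]={a,b}  FIRST[A]={b}  FIRST[B]={a}
iter 2: done
  FIRST[S]={a,b}  FIRST[A]={b}  FIRST[B]={a}

FIRST(A) = ["b"]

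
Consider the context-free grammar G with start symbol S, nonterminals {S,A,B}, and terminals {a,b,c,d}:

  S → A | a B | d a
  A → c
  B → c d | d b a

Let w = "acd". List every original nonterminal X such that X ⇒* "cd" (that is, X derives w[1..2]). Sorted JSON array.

CNF form of G:
  S -> T1 T3 | T3 B | c
  A -> c
  B -> T0 T1 | T1 X4
  T0 -> c
  T1 -> d
  T2 -> b
  T3 -> a
  X4 -> T2 T3

CYK fill, restricted to cells inside w[1..2]:
  [1..1]={A,S,T0}  "c"  orig:{A,S}
  [2..2]={T1}  "d"  orig:{}
  [1..2]={B}  "cd"

Original NTs in T[1,2] deriving "cd": ["B"]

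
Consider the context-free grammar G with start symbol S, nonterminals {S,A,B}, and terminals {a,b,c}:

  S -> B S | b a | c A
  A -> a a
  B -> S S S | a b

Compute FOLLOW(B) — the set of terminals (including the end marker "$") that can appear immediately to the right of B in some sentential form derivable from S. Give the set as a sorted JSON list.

Compute FIRST by fixpoint:
pass 1:
  A via A→a a: +{a}
  B via B→a b: +{a}
  S via S→B S: +{a}
  S via S→b a: +{b}
  S via S→c A: +{c}
  S: {a,b,c}  A: {a}  B: {a}
pass 2:
  B via B→S S S: +{b,c}
  S: {a,b,c}  A: {a}  B: {a,b,c}
pass 3: done
  S: {a,b,c}  A: {a}  B: {a,b,c}

Compute FOLLOW by fixpoint:
FOLLOW(S) := {$}
[1]
  B→S S S: FOLLOW(S) ⊇ FIRST(S) = {a,b,c}; new: +{a,b,c}
  S→B S: FOLLOW(B) ⊇ FIRST(S) = {a,b,c}; new: +{a,b,c}
  S→c A: FOLLOW(A) ⊇ FOLLOW(S) ⊇ {$,a,b,c}; new: +{$,a,b,c}
  FOLLOW[S]={$,a,b,c}  FOLLOW[A]={$,a,b,c}  FOLLOW[B]={a,b,c}
[2] done
  FOLLOW[S]={$,a,b,c}  FOLLOW[A]={$,a,b,c}  FOLLOW[B]={a,b,c}

FOLLOW(B) = ["a", "b", "c"]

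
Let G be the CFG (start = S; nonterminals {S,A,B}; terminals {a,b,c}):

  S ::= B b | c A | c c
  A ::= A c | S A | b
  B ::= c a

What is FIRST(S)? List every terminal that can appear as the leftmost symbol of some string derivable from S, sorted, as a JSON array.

Compute FIRST by fixpoint:
iter 1:
  A via A→b: +{b}
  B via B→c a: +{c}
  S via S→B b: +{c}
  FIRST(S)={c}  FIRST(A)={b}  FIRST(B)={c}
iter 2:
  A via A→S A: +{c}
  FIRST(S)={c}  FIRST(A)={b,c}  FIRST(B)={c}
iter 3: (no change)
  FIRST(S)={c}  FIRST(A)={b,c}  FIRST(B)={c}

FIRST(S) = ["c"]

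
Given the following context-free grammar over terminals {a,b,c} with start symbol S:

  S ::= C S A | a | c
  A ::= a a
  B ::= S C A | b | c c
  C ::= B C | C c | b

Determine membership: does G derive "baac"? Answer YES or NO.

Convert to CNF:
  S -> C X3 | a | c
  A -> T0 T0
  B -> S X2 | T1 T1 | b
  C -> B C | C T1 | b
  T0 -> a
  T1 -> c
  X2 -> C A
  X3 -> S A

CYK fill:
  [0..0]={B,C}  "b"
  [1..1]={S,T0}  "a"  orig:{S}
  [2..2]={S,T0}  "a"  orig:{S}
  [3..3]={S,T1}  "c"  orig:{S}
  [0..1]=∅  "ba"
  [1..2]={A}  "aa"
  [2..3]=∅  "ac"
  [0..2]={X2}  "baa"  orig:{}
  [1..3]=∅  "aac"
  [0..3]=∅  "baac"

S ∉ T[0,3] ⇒ NO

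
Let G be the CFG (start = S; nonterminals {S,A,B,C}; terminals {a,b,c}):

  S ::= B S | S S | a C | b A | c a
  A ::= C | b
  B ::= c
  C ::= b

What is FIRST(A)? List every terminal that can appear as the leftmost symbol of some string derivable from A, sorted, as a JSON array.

FIRST sets, iterate to fixpoint:
round 1:
  A via A→b: +{b}
  B via B→c: +{c}
  C via C→b: +{b}
  S via S→B S: +{c}
  S via S→a C: +{a}
  S via S→b A: +{b}
  S: {a,b,c}  A: {b}  B: {c}  C: {b}
round 2: done
  S: {a,b,c}  A: {b}  B: {c}  C: {b}

FIRST(A) = ["b"]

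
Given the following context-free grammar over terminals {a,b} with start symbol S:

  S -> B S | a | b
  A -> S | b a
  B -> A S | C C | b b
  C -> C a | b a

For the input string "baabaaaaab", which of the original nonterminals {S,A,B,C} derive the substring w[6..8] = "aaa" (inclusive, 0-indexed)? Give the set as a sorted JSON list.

Convert to CNF:
  S -> B S | a | b
  A -> B S | T0 T1 | a | b
  B -> A S | C C | T0 T0
  C -> C T1 | T0 T1
  T0 -> b
  T1 -> a

Fill CYK table bottom-up (cells [i..j] with 6 ≤ i ≤ j ≤ 8 only):
  T[6,6] 'a' = {A,S,T1}  orig:{A,S}
  T[7,7] 'a' = {A,S,T1}  orig:{A,S}
  T[8,8] 'a' = {A,S,T1}  orig:{A,S}
  T[6,7] 'aa' = {B}
  T[7,8] 'aa' = {B}
  T[6,8] 'aaa' = {A,S}

Original NTs in T[6,8] deriving "aaa": ["A", "S"]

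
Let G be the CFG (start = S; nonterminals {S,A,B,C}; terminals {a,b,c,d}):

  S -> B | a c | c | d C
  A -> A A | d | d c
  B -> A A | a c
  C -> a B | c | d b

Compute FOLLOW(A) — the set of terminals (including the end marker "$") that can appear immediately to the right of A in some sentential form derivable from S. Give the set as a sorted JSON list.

FIRST sets, iterate to fixpoint:
pass 1:
  A via A→d: +{d}
  B via B→A A: +{d}
  B via B→a c: +{a}
  C via C→a B: +{a}
  C via C→c: +{c}
  C via C→d b: +{d}
  S via S→B: +{a,d}
  S via S→c: +{c}
  S: {a,c,d}  A: {d}  B: {a,d}  C: {a,c,d}
pass 2: (no change)
  S: {a,c,d}  A: {d}  B: {a,d}  C: {a,c,d}

FOLLOW sets:
seed FOLLOW(S) with $
iter 1:
  A→A A: FOLLOW(A) ⊇ FIRST(A) = {d}; new: +{d}
  S→B: FOLLOW(B) ⊇ FOLLOW(S) ⊇ {$}; new: +{$}
  S→d C: FOLLOW(C) ⊇ FOLLOW(S) ⊇ {$}; new: +{$}
  S: {$}  A: {d}  B: {$}  C: {$}
iter 2:
  B→A A: FOLLOW(A) ⊇ FOLLOW(B) ⊇ {$}; new: +{$}
  S: {$}  A: {$,d}  B: {$}  C: {$}
iter 3: — fixpoint
  S: {$}  A: {$,d}  B: {$}  C: {$}

FOLLOW(A) = ["$", "d"]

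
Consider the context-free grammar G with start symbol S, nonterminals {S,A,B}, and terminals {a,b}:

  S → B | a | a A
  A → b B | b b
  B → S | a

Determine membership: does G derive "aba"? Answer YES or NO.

CNF form of G:
  S -> T1 A | a
  A -> T0 B | T0 T0
  B -> T1 A | a
  T0 -> b
  T1 -> a

CYK table (by increasing span):
  [0..0]={B,S,T1}  "a"  orig:{B,S}
  [1..1]={T0}  "b"  orig:{}
  [2..2]={B,S,T1}  "a"  orig:{B,S}
  [0..1]=∅  "ab"
  [1..2]={A}  "ba"
  [0..2]={B,S}  "aba"

S ∈ T[0,2] ⇒ YES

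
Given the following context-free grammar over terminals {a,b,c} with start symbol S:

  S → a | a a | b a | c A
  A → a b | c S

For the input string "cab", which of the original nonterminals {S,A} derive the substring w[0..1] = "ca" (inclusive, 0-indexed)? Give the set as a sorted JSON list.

Convert to CNF:
  S -> T0 T0 | T1 T0 | T2 A | a
  A -> T0 T1 | T2 S
  T0 -> a
  T1 -> b
  T2 -> c

Fill CYK table bottom-up (cells [i..j] with 0 ≤ i ≤ j ≤ 1 only):
  cell(0,0) c: {T2}  orig:{}
  cell(1,1) a: {S,T0}  orig:{S}
  cell(0,1) ca: {A}

Original NTs in T[0,1] deriving "ca": ["A"]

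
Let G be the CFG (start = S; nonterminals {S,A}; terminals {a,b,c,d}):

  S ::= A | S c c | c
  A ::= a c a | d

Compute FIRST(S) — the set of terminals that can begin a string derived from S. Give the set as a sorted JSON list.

FIRST sets, iterate to fixpoint:
iter 1:
  A via A→a c a: +{a}
  A via A→d: +{d}
  S via S→A: +{a,d}
  S via S→c: +{c}
  FIRST[S]={a,c,d}  FIRST[A]={a,d}
iter 2: (stable)
  FIRST[S]={a,c,d}  FIRST[A]={a,d}

FIRST(S) = ["a", "c", "d"]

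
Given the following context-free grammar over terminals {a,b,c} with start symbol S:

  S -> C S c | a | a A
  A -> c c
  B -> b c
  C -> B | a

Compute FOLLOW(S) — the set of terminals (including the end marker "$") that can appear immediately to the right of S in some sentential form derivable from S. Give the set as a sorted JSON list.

FIRST iteration:
[1]
  A via A→c c: +{c}
  B via B→b c: +{b}
  C via C→B: +{b}
  C via C→a: +{a}
  S via S→C S c: +{a,b}
  FIRST[S]={a,b}  FIRST[A]={c}  FIRST[B]={b}  FIRST[C]={a,b}
[2] — fixpoint
  FIRST[S]={a,b}  FIRST[A]={c}  FIRST[B]={b}  FIRST[C]={a,b}

Compute FOLLOW by fixpoint:
FOLLOW(S) := {$}
round 1:
  S→C S c: FOLLOW(C) ⊇ FIRST(S) = {a,b}; new: +{a,b}
  S→C S c: FOLLOW(S) ⊇ FIRST(c) = {c}; new: +{c}
  S→a A: FOLLOW(A) ⊇ FOLLOW(S) ⊇ {$,c}; new: +{$,c}
  S: {$,c}  A: {$,c}  B: {}  C: {a,b}
round 2:
  C→B: FOLLOW(B) ⊇ FOLLOW(C) ⊇ {a,b}; new: +{a,b}
  S: {$,c}  A: {$,c}  B: {a,b}  C: {a,b}
round 3: done
  S: {$,c}  A: {$,c}  B: {a,b}  C: {a,b}

FOLLOW(S) = ["$", "c"]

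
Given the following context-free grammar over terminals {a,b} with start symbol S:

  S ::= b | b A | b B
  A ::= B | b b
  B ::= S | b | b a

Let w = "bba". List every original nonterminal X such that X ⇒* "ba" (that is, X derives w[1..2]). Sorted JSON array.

CNF form of G:
  S -> T0 A | T0 B | b
  A -> T0 A | T0 B | T0 T0 | T0 T1 | b
  B -> T0 A | T0 B | T0 T1 | b
  T0 -> b
  T1 -> a

CYK fill (cells [i..j] with 1 ≤ i ≤ j ≤ 2 only):
  cell(1,1) b: {A,B,S,T0}  orig:{A,B,S}
  cell(2,2) a: {T1}  orig:{}
  cell(1,2) ba: {A,B}

Original NTs in T[1,2] deriving "ba": ["A", "B"]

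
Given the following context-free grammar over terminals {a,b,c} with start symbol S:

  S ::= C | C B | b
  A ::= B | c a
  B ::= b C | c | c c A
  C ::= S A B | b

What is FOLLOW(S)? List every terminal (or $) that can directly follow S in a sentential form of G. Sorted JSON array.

Compute FIRST by fixpoint:
round 1:
  A via A→c a: +{c}
  B via B→b C: +{b}
  B via B→c: +{c}
  C via C→b: +{b}
  S via S→C: +{b}
  FIRST(S)={b}  FIRST(A)={c}  FIRST(B)={b,c}  FIRST(C)={b}
round 2:
  A via A→B: +{b}
  FIRST(S)={b}  FIRST(A)={b,c}  FIRST(B)={b,c}  FIRST(C)={b}
round 3: — fixpoint
  FIRST(S)={b}  FIRST(A)={b,c}  FIRST(B)={b,c}  FIRST(C)={b}

FOLLOW sets:
initialize: $ ∈ FOLLOW(S)
round 1:
  C→S A B: FOLLOW(S) ⊇ FIRST(A) = {b,c}; new: +{b,c}
  C→S A B: FOLLOW(A) ⊇ FIRST(B) = {b,c}; new: +{b,c}
  S→C: FOLLOW(C) ⊇ FOLLOW(S) ⊇ {$,b,c}; new: +{$,b,c}
  S→C B: FOLLOW(B) ⊇ FOLLOW(S) ⊇ {$,b,c}; new: +{$,b,c}
  FOLLOW(S)={$,b,c}  FOLLOW(A)={b,c}  FOLLOW(B)={$,b,c}  FOLLOW(C)={$,b,c}
round 2:
  B→c c A: FOLLOW(A) ⊇ FOLLOW(B) ⊇ {$,b,c}; new: +{$}
  FOLLOW(S)={$,b,c}  FOLLOW(A)={$,b,c}  FOLLOW(B)={$,b,c}  FOLLOW(C)={$,b,c}
round 3: — fixpoint
  FOLLOW(S)={$,b,c}  FOLLOW(A)={$,b,c}  FOLLOW(B)={$,b,c}  FOLLOW(C)={$,b,c}

FOLLOW(S) = ["$", "b", "c"]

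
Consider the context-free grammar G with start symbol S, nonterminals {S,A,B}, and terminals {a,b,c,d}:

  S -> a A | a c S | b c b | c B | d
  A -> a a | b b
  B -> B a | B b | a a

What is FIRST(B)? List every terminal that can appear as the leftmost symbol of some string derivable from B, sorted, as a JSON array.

Compute FIRST by fixpoint:
iter 1:
  A via A→a a: +{a}
  A via A→b b: +{b}
  B via B→a a: +{a}
  S via S→a A: +{a}
  S via S→b c b: +{b}
  S via S→c B: +{c}
  S via S→d: +{d}
  FIRST(S)={a,b,c,d}  FIRST(A)={a,b}  FIRST(B)={a}
iter 2: (no change)
  FIRST(S)={a,b,c,d}  FIRST(A)={a,b}  FIRST(B)={a}

FIRST(B) = ["a"]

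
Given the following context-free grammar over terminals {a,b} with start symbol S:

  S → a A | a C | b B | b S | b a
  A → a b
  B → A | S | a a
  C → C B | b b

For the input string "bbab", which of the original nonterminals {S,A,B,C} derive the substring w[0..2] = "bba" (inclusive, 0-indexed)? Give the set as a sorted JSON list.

CNF form of G:
  S -> T0 A | T0 C | T1 B | T1 S | T1 T0
  A -> T0 T1
  B -> T0 A | T0 C | T0 T0 | T0 T1 | T1 B | T1 S | T1 T0
  C -> C B | T1 T1
  T0 -> a
  T1 -> b

Fill CYK table bottom-up (cells [i..j] with 0 ≤ i ≤ j ≤ 2 only):
  cell(0,0) b: {T1}  orig:{}
  cell(1,1) b: {T1}  orig:{}
  cell(2,2) a: {T0}  orig:{}
  cell(0,1) bb: {C}
  cell(1,2) ba: {B,S}
  cell(0,2) bba: {B,S}

Original NTs in T[0,2] deriving "bba": ["B", "S"]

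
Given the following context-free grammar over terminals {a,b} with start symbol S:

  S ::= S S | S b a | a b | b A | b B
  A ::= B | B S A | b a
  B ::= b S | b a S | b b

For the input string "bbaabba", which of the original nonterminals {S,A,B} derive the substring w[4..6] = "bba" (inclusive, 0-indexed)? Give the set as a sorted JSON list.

CNF form of G:
  S -> S S | S X5 | T0 A | T0 B | T1 T0
  A -> B X2 | T0 S | T0 T0 | T0 T1 | T0 X3
  B -> T0 S | T0 T0 | T0 X4
  T0 -> b
  T1 -> a
  X2 -> S A
  X3 -> T1 S
  X4 -> T1 S
  X5 -> T0 T1

CYK fill (cells [i..j] with 4 ≤ i ≤ j ≤ 6 only):
  cell(4,4) b: {T0}  orig:{}
  cell(5,5) b: {T0}  orig:{}
  cell(6,6) a: {T1}  orig:{}
  cell(4,5) bb: {A,B}
  cell(5,6) ba: {A,X5}  orig:{A}
  cell(4,6) bba: {S}

Original NTs in T[4,6] deriving "bba": ["S"]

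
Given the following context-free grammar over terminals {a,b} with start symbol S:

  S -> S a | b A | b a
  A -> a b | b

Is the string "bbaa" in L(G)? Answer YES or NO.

CNF form of G:
  S -> S T0 | T1 A | T1 T0
  A -> T0 T1 | b
  T0 -> a
  T1 -> b

CYK fill:
  T[0,0] 'b' = {A,T1}  orig:{A}
  T[1,1] 'b' = {A,T1}  orig:{A}
  T[2,2] 'a' = {T0}  orig:{}
  T[3,3] 'a' = {T0}  orig:{}
  T[0,1] 'bb' = {S}
  T[1,2] 'ba' = {S}
  T[2,3] 'aa' = ∅
  T[0,2] 'bba' = {S}
  T[1,3] 'baa' = {S}
  T[0,3] 'bbaa' = {S}

S ∈ T[0,3] ⇒ YES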